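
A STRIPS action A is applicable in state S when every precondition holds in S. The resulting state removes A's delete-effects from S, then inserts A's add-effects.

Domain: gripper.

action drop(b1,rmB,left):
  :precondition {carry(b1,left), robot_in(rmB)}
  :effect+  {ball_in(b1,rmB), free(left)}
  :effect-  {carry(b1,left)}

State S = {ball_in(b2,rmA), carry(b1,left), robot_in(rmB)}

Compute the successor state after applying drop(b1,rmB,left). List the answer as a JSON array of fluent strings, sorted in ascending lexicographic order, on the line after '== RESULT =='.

Compute (S \ del) ∪ add:
  pre ⊆ S: {carry(b1,left), robot_in(rmB)} ⊆ S  — applicable
  S \ del = {ball_in(b2,rmA), robot_in(rmB)}
  ∪ add   = {ball_in(b1,rmB), ball_in(b2,rmA), free(left), robot_in(rmB)}

== RESULT ==
["ball_in(b1,rmB)", "ball_in(b2,rmA)", "free(left)", "robot_in(rmB)"]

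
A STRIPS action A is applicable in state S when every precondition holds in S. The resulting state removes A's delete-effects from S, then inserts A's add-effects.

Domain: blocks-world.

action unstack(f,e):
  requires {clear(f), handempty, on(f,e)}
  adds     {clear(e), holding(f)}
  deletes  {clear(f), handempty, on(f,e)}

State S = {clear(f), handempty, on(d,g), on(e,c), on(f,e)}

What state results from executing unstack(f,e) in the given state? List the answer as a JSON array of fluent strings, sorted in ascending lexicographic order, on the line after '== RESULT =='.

Progress:
  pre ⊆ S: {clear(f), handempty, on(f,e)} ⊆ S  — applicable
  S \ del = {on(d,g), on(e,c)}
  ∪ add   = {clear(e), holding(f), on(d,g), on(e,c)}

== RESULT ==
["clear(e)", "holding(f)", "on(d,g)", "on(e,c)"]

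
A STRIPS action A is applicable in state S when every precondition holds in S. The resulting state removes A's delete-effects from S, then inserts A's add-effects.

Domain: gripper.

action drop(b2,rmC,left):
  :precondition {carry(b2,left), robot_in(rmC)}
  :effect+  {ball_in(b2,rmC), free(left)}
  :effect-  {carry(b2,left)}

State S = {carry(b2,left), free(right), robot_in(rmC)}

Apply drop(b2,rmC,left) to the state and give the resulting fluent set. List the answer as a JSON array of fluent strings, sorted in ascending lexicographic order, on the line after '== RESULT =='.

Progress:
  pre ⊆ S: {carry(b2,left), robot_in(rmC)} ⊆ S  — applicable
  S \ del = {free(right), robot_in(rmC)}
  ∪ add   = {ball_in(b2,rmC), free(left), free(right), robot_in(rmC)}

== RESULT ==
["ball_in(b2,rmC)", "free(left)", "free(right)", "robot_in(rmC)"]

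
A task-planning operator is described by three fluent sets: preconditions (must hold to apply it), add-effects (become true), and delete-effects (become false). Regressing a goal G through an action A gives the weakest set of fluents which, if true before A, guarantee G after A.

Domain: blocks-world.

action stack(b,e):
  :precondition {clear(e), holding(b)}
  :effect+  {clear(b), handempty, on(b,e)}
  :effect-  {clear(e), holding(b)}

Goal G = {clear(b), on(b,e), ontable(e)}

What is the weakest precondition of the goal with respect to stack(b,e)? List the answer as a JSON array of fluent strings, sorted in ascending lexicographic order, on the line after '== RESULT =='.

Regress:
  G ∩ del = {}  (empty — regression defined)
  G \ add = {clear(b), on(b,e), ontable(e)} \ {clear(b), handempty, on(b,e)} = {ontable(e)}
  ∪ pre   = {ontable(e)} ∪ {clear(e), holding(b)}
          = {clear(e), holding(b), ontable(e)}

== RESULT ==
["clear(e)", "holding(b)", "ontable(e)"]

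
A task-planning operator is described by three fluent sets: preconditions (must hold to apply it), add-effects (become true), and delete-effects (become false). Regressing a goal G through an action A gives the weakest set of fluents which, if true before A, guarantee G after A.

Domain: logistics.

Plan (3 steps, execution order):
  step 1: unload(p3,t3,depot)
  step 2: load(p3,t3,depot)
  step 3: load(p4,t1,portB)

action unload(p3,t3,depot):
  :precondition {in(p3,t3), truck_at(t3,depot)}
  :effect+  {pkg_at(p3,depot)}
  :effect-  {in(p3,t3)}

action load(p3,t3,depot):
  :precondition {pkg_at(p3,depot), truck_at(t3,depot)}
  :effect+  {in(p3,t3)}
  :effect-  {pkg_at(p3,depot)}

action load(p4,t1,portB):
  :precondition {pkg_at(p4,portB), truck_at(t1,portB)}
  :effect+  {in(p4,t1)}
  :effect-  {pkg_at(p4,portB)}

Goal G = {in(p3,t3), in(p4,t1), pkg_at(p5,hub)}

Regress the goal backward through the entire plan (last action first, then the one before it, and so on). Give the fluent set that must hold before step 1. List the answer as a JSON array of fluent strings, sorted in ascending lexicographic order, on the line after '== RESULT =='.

Work backward from the goal:
  through step 3 (load(p4,t1,portB)): drop {in(p4,t1)}, keep {in(p3,t3), pkg_at(p5,hub)}, require {pkg_at(p4,portB), truck_at(t1,portB)}
    → {in(p3,t3), pkg_at(p4,portB), pkg_at(p5,hub), truck_at(t1,portB)}
  through step 2 (load(p3,t3,depot)): drop {in(p3,t3)}, keep {pkg_at(p4,portB), pkg_at(p5,hub), truck_at(t1,portB)}, require {pkg_at(p3,depot), truck_at(t3,depot)}
    → {pkg_at(p3,depot), pkg_at(p4,portB), pkg_at(p5,hub), truck_at(t1,portB), truck_at(t3,depot)}
  through step 1 (unload(p3,t3,depot)): drop {pkg_at(p3,depot)}, keep {pkg_at(p4,portB), pkg_at(p5,hub), truck_at(t1,portB), truck_at(t3,depot)}, require {in(p3,t3), truck_at(t3,depot)}
    → {in(p3,t3), pkg_at(p4,portB), pkg_at(p5,hub), truck_at(t1,portB), truck_at(t3,depot)}

== RESULT ==
["in(p3,t3)", "pkg_at(p4,portB)", "pkg_at(p5,hub)", "truck_at(t1,portB)", "truck_at(t3,depot)"]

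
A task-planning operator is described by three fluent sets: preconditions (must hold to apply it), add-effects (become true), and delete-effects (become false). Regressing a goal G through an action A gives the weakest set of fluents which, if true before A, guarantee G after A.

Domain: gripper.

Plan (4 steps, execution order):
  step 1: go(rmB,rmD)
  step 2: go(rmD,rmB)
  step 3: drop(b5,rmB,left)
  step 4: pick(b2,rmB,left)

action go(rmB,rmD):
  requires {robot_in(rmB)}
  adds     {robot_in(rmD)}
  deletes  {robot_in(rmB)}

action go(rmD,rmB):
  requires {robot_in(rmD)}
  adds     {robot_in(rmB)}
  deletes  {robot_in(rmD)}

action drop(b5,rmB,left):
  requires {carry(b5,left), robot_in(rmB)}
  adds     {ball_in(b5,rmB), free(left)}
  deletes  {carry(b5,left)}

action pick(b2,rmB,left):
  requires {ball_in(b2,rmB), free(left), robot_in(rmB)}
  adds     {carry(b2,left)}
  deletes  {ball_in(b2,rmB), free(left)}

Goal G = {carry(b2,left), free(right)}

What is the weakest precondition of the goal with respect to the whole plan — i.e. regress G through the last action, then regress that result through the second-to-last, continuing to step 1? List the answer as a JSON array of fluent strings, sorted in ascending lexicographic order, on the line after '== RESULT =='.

Work backward from the goal:
  through step 4 (pick(b2,rmB,left)): drop {carry(b2,left)}, keep {free(right)}, require {ball_in(b2,rmB), free(left), robot_in(rmB)}
    → {ball_in(b2,rmB), free(left), free(right), robot_in(rmB)}
  through step 3 (drop(b5,rmB,left)): drop {free(left)}, keep {ball_in(b2,rmB), free(right), robot_in(rmB)}, require {carry(b5,left), robot_in(rmB)}
    → {ball_in(b2,rmB), carry(b5,left), free(right), robot_in(rmB)}
  through step 2 (go(rmD,rmB)): drop {robot_in(rmB)}, keep {ball_in(b2,rmB), carry(b5,left), free(right)}, require {robot_in(rmD)}
    → {ball_in(b2,rmB), carry(b5,left), free(right), robot_in(rmD)}
  through step 1 (go(rmB,rmD)): drop {robot_in(rmD)}, keep {ball_in(b2,rmB), carry(b5,left), free(right)}, require {robot_in(rmB)}
    → {ball_in(b2,rmB), carry(b5,left), free(right), robot_in(rmB)}

== RESULT ==
["ball_in(b2,rmB)", "carry(b5,left)", "free(right)", "robot_in(rmB)"]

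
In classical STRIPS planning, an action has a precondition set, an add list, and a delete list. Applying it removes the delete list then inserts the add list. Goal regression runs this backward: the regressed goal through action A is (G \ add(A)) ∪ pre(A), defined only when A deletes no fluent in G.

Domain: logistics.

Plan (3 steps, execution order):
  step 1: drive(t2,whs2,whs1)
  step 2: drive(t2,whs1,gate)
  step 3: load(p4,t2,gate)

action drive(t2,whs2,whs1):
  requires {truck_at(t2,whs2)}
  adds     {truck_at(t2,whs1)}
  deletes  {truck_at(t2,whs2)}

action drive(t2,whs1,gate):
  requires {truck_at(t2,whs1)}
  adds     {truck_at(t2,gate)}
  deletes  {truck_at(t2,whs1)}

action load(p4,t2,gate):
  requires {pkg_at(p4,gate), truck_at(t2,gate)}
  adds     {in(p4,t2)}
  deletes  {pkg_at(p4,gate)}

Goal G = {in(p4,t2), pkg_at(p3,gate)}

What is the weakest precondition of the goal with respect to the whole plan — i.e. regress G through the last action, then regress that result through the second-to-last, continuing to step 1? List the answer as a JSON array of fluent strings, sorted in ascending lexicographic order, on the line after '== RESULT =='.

Regress step by step:
  through step 3 (load(p4,t2,gate)): drop {in(p4,t2)}, keep {pkg_at(p3,gate)}, require {pkg_at(p4,gate), truck_at(t2,gate)}
    → {pkg_at(p3,gate), pkg_at(p4,gate), truck_at(t2,gate)}
  through step 2 (drive(t2,whs1,gate)): drop {truck_at(t2,gate)}, keep {pkg_at(p3,gate), pkg_at(p4,gate)}, require {truck_at(t2,whs1)}
    → {pkg_at(p3,gate), pkg_at(p4,gate), truck_at(t2,whs1)}
  through step 1 (drive(t2,whs2,whs1)): drop {truck_at(t2,whs1)}, keep {pkg_at(p3,gate), pkg_at(p4,gate)}, require {truck_at(t2,whs2)}
    → {pkg_at(p3,gate), pkg_at(p4,gate), truck_at(t2,whs2)}

== RESULT ==
["pkg_at(p3,gate)", "pkg_at(p4,gate)", "truck_at(t2,whs2)"]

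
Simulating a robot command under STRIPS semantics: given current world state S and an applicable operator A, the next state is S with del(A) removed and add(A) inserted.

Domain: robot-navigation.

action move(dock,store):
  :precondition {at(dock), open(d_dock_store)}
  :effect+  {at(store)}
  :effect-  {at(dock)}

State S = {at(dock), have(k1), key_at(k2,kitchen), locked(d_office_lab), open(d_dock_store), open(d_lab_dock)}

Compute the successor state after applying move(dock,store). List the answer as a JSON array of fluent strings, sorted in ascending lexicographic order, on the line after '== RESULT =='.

Progress:
  pre ⊆ S: {at(dock), open(d_dock_store)} ⊆ S  — applicable
  S \ del = {have(k1), key_at(k2,kitchen), locked(d_office_lab), open(d_dock_store), open(d_lab_dock)}
  ∪ add   = {at(store), have(k1), key_at(k2,kitchen), locked(d_office_lab), open(d_dock_store), open(d_lab_dock)}

== RESULT ==
["at(store)", "have(k1)", "key_at(k2,kitchen)", "locked(d_office_lab)", "open(d_dock_store)", "open(d_lab_dock)"]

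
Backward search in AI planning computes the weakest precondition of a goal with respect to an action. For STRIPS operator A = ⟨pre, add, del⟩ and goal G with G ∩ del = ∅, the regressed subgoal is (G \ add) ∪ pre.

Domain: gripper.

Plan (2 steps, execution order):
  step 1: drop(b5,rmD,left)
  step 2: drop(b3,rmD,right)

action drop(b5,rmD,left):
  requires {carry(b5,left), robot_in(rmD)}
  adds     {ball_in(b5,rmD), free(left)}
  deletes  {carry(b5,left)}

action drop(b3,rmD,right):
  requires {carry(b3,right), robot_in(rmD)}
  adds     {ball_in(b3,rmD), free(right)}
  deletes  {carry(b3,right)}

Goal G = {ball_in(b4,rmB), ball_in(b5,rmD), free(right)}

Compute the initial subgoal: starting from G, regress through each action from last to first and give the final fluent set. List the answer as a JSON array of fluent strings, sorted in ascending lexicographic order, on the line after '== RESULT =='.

Work backward from the goal:
  through step 2 (drop(b3,rmD,right)): drop {free(right)}, keep {ball_in(b4,rmB), ball_in(b5,rmD)}, require {carry(b3,right), robot_in(rmD)}
    → {ball_in(b4,rmB), ball_in(b5,rmD), carry(b3,right), robot_in(rmD)}
  through step 1 (drop(b5,rmD,left)): drop {ball_in(b5,rmD)}, keep {ball_in(b4,rmB), carry(b3,right), robot_in(rmD)}, require {carry(b5,left), robot_in(rmD)}
    → {ball_in(b4,rmB), carry(b3,right), carry(b5,left), robot_in(rmD)}

== RESULT ==
["ball_in(b4,rmB)", "carry(b3,right)", "carry(b5,left)", "robot_in(rmD)"]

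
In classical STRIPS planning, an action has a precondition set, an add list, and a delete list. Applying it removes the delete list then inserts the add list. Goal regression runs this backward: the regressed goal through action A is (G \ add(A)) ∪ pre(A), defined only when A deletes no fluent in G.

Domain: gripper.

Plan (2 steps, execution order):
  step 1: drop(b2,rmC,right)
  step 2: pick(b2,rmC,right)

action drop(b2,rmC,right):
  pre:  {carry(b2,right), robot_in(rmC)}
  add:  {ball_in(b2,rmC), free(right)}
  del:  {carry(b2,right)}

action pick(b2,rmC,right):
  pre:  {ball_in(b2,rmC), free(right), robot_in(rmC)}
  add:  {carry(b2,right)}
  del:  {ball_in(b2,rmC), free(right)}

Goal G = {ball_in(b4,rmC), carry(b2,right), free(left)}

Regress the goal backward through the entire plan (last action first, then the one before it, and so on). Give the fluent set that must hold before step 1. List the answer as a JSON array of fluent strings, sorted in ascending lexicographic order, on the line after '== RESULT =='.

Work backward from the goal:
  through step 2 (pick(b2,rmC,right)): drop {carry(b2,right)}, keep {ball_in(b4,rmC), free(left)}, require {ball_in(b2,rmC), free(right), robot_in(rmC)}
    → {ball_in(b2,rmC), ball_in(b4,rmC), free(left), free(right), robot_in(rmC)}
  through step 1 (drop(b2,rmC,right)): drop {ball_in(b2,rmC), free(right)}, keep {ball_in(b4,rmC), free(left), robot_in(rmC)}, require {carry(b2,right), robot_in(rmC)}
    → {ball_in(b4,rmC), carry(b2,right), free(left), robot_in(rmC)}

== RESULT ==
["ball_in(b4,rmC)", "carry(b2,right)", "free(left)", "robot_in(rmC)"]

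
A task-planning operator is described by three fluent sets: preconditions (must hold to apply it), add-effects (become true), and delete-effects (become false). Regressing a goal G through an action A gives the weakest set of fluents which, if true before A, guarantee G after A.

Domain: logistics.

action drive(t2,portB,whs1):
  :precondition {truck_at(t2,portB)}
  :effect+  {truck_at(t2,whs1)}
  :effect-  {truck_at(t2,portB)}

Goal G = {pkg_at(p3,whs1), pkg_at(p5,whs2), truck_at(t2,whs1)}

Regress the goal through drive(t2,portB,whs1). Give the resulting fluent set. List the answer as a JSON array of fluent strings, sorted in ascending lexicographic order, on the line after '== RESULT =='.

Regress:
  G ∩ del = {}  (empty — regression defined)
  G \ add = {pkg_at(p3,whs1), pkg_at(p5,whs2), truck_at(t2,whs1)} \ {truck_at(t2,whs1)} = {pkg_at(p3,whs1), pkg_at(p5,whs2)}
  ∪ pre   = {pkg_at(p3,whs1), pkg_at(p5,whs2)} ∪ {truck_at(t2,portB)}
          = {pkg_at(p3,whs1), pkg_at(p5,whs2), truck_at(t2,portB)}

== RESULT ==
["pkg_at(p3,whs1)", "pkg_at(p5,whs2)", "truck_at(t2,portB)"]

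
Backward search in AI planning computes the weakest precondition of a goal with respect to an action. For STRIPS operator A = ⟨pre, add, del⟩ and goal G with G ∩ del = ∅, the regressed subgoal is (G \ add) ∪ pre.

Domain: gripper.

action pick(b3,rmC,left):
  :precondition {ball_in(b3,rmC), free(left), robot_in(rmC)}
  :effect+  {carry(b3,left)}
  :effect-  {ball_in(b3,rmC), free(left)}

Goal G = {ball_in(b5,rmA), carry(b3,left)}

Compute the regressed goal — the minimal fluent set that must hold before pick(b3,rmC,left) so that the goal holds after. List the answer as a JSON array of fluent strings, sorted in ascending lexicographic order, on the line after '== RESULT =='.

Compute (G \ add) ∪ pre:
  G ∩ del = {}  (empty — regression defined)
  G \ add = {ball_in(b5,rmA), carry(b3,left)} \ {carry(b3,left)} = {ball_in(b5,rmA)}
  ∪ pre   = {ball_in(b5,rmA)} ∪ {ball_in(b3,rmC), free(left), robot_in(rmC)}
          = {ball_in(b3,rmC), ball_in(b5,rmA), free(left), robot_in(rmC)}

== RESULT ==
["ball_in(b3,rmC)", "ball_in(b5,rmA)", "free(left)", "robot_in(rmC)"]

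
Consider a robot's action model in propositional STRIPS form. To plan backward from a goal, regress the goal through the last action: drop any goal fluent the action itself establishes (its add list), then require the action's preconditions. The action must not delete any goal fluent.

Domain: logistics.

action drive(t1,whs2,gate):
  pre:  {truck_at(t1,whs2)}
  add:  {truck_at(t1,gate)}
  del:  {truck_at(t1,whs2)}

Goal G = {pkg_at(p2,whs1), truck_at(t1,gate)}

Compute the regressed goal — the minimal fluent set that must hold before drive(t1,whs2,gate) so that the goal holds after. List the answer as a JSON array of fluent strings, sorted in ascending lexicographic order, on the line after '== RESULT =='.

Regress:
  G ∩ del = {}  (empty — regression defined)
  G \ add = {pkg_at(p2,whs1), truck_at(t1,gate)} \ {truck_at(t1,gate)} = {pkg_at(p2,whs1)}
  ∪ pre   = {pkg_at(p2,whs1)} ∪ {truck_at(t1,whs2)}
          = {pkg_at(p2,whs1), truck_at(t1,whs2)}

== RESULT ==
["pkg_at(p2,whs1)", "truck_at(t1,whs2)"]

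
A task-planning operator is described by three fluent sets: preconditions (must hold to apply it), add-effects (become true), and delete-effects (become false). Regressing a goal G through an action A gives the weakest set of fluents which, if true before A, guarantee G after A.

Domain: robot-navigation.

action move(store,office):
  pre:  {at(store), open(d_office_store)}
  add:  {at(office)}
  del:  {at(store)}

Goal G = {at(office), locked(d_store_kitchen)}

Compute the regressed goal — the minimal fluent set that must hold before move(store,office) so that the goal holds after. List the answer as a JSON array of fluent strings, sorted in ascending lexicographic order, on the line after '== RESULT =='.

Regress:
  G ∩ del = {}  (empty — regression defined)
  G \ add = {at(office), locked(d_store_kitchen)} \ {at(office)} = {locked(d_store_kitchen)}
  ∪ pre   = {locked(d_store_kitchen)} ∪ {at(store), open(d_office_store)}
          = {at(store), locked(d_store_kitchen), open(d_office_store)}

== RESULT ==
["at(store)", "locked(d_store_kitchen)", "open(d_office_store)"]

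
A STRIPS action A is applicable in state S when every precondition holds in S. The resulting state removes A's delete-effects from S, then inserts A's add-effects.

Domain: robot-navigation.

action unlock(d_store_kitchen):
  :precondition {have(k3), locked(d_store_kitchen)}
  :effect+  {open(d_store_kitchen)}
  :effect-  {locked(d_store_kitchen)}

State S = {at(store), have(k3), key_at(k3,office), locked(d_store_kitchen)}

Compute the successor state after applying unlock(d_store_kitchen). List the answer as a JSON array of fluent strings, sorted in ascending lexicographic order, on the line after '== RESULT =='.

Compute (S \ del) ∪ add:
  pre ⊆ S: {have(k3), locked(d_store_kitchen)} ⊆ S  — applicable
  S \ del = {at(store), have(k3), key_at(k3,office)}
  ∪ add   = {at(store), have(k3), key_at(k3,office), open(d_store_kitchen)}

== RESULT ==
["at(store)", "have(k3)", "key_at(k3,office)", "open(d_store_kitchen)"]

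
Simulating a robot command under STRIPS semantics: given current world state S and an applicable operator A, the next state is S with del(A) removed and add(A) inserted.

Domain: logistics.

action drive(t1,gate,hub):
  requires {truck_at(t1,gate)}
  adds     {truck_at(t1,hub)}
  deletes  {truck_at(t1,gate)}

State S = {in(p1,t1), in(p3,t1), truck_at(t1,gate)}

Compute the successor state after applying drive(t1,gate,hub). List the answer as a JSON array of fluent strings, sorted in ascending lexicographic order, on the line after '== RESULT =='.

Progress:
  pre ⊆ S: {truck_at(t1,gate)} ⊆ S  — applicable
  S \ del = {in(p1,t1), in(p3,t1)}
  ∪ add   = {in(p1,t1), in(p3,t1), truck_at(t1,hub)}

== RESULT ==
["in(p1,t1)", "in(p3,t1)", "truck_at(t1,hub)"]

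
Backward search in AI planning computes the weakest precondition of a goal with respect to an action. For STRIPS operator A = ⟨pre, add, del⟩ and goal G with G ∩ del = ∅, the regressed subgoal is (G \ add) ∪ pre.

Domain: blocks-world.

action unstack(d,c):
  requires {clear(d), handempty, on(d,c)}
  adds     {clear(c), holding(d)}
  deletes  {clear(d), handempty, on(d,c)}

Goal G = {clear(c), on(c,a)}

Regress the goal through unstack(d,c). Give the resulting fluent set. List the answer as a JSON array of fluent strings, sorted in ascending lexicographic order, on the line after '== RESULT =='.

Compute (G \ add) ∪ pre:
  G ∩ del = {}  (empty — regression defined)
  G \ add = {clear(c), on(c,a)} \ {clear(c), holding(d)} = {on(c,a)}
  ∪ pre   = {on(c,a)} ∪ {clear(d), handempty, on(d,c)}
          = {clear(d), handempty, on(c,a), on(d,c)}

== RESULT ==
["clear(d)", "handempty", "on(c,a)", "on(d,c)"]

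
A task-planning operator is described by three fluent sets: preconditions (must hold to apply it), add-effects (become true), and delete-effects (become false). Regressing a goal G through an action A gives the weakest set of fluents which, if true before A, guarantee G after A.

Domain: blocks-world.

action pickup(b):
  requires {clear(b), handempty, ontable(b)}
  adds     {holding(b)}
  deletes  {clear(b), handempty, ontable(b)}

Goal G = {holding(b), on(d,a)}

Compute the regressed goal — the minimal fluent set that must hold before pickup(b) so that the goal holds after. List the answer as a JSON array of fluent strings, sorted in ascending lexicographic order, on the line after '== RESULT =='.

Compute (G \ add) ∪ pre:
  G ∩ del = {}  (empty — regression defined)
  G \ add = {holding(b), on(d,a)} \ {holding(b)} = {on(d,a)}
  ∪ pre   = {on(d,a)} ∪ {clear(b), handempty, ontable(b)}
          = {clear(b), handempty, on(d,a), ontable(b)}

== RESULT ==
["clear(b)", "handempty", "on(d,a)", "ontable(b)"]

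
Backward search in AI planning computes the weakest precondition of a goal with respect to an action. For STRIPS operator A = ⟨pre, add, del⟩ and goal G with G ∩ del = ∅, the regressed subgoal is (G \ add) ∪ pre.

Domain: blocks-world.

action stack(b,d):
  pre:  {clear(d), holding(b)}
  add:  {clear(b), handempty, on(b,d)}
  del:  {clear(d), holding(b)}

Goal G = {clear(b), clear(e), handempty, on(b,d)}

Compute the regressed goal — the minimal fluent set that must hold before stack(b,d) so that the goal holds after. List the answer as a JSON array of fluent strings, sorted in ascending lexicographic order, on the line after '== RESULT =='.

Regress:
  G ∩ del = {}  (empty — regression defined)
  G \ add = {clear(b), clear(e), handempty, on(b,d)} \ {clear(b), handempty, on(b,d)} = {clear(e)}
  ∪ pre   = {clear(e)} ∪ {clear(d), holding(b)}
          = {clear(d), clear(e), holding(b)}

== RESULT ==
["clear(d)", "clear(e)", "holding(b)"]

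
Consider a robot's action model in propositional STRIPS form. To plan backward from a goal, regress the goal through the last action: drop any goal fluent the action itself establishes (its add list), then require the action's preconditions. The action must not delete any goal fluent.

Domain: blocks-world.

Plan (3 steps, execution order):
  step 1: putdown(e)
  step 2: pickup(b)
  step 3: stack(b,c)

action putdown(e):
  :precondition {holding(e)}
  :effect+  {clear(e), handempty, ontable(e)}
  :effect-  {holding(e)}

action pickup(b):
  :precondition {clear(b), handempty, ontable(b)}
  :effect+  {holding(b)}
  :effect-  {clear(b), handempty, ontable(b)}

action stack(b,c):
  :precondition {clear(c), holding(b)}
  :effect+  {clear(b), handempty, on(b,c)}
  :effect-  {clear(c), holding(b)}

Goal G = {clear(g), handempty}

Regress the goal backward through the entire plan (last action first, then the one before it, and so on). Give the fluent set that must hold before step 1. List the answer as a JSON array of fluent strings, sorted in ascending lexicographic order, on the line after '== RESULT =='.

Work backward from the goal:
  through step 3 (stack(b,c)): drop {handempty}, keep {clear(g)}, require {clear(c), holding(b)}
    → {clear(c), clear(g), holding(b)}
  through step 2 (pickup(b)): drop {holding(b)}, keep {clear(c), clear(g)}, require {clear(b), handempty, ontable(b)}
    → {clear(b), clear(c), clear(g), handempty, ontable(b)}
  through step 1 (putdown(e)): drop {handempty}, keep {clear(b), clear(c), clear(g), ontable(b)}, require {holding(e)}
    → {clear(b), clear(c), clear(g), holding(e), ontable(b)}

== RESULT ==
["clear(b)", "clear(c)", "clear(g)", "holding(e)", "ontable(b)"]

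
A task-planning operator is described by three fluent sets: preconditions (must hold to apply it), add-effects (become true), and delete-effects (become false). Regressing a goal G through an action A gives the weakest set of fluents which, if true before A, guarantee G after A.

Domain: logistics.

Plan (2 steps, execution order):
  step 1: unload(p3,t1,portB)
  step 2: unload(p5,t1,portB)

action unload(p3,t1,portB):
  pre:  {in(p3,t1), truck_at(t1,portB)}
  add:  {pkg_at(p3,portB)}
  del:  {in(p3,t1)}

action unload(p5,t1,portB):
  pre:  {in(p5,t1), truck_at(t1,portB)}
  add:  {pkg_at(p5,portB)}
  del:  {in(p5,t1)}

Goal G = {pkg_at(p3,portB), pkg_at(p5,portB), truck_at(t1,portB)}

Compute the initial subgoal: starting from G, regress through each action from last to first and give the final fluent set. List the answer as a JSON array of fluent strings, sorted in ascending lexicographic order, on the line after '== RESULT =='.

Work backward from the goal:
  through step 2 (unload(p5,t1,portB)): drop {pkg_at(p5,portB)}, keep {pkg_at(p3,portB), truck_at(t1,portB)}, require {in(p5,t1), truck_at(t1,portB)}
    → {in(p5,t1), pkg_at(p3,portB), truck_at(t1,portB)}
  through step 1 (unload(p3,t1,portB)): drop {pkg_at(p3,portB)}, keep {in(p5,t1), truck_at(t1,portB)}, require {in(p3,t1), truck_at(t1,portB)}
    → {in(p3,t1), in(p5,t1), truck_at(t1,portB)}

== RESULT ==
["in(p3,t1)", "in(p5,t1)", "truck_at(t1,portB)"]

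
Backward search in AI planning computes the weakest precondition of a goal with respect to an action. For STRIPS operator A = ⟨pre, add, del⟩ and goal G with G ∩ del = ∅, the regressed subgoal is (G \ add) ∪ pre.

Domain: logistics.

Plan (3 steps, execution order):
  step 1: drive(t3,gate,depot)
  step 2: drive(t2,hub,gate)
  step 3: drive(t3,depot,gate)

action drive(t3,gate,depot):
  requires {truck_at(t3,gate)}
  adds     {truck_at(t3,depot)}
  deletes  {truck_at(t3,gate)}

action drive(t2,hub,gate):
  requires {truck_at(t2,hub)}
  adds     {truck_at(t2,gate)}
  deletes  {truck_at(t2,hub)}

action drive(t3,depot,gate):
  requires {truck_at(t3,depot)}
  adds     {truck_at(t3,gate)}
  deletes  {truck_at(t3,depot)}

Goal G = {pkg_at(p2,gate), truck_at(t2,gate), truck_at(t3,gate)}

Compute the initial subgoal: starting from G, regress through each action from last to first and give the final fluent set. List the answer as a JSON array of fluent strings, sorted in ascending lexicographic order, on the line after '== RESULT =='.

Work backward from the goal:
  through step 3 (drive(t3,depot,gate)): drop {truck_at(t3,gate)}, keep {pkg_at(p2,gate), truck_at(t2,gate)}, require {truck_at(t3,depot)}
    → {pkg_at(p2,gate), truck_at(t2,gate), truck_at(t3,depot)}
  through step 2 (drive(t2,hub,gate)): drop {truck_at(t2,gate)}, keep {pkg_at(p2,gate), truck_at(t3,depot)}, require {truck_at(t2,hub)}
    → {pkg_at(p2,gate), truck_at(t2,hub), truck_at(t3,depot)}
  through step 1 (drive(t3,gate,depot)): drop {truck_at(t3,depot)}, keep {pkg_at(p2,gate), truck_at(t2,hub)}, require {truck_at(t3,gate)}
    → {pkg_at(p2,gate), truck_at(t2,hub), truck_at(t3,gate)}

== RESULT ==
["pkg_at(p2,gate)", "truck_at(t2,hub)", "truck_at(t3,gate)"]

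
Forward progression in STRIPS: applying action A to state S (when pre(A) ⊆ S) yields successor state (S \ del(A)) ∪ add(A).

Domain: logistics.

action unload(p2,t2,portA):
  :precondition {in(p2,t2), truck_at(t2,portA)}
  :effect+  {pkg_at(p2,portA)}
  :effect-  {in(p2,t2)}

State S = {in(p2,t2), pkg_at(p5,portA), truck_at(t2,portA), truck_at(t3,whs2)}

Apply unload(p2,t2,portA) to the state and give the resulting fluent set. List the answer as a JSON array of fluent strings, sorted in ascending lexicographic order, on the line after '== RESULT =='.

Compute (S \ del) ∪ add:
  pre ⊆ S: {in(p2,t2), truck_at(t2,portA)} ⊆ S  — applicable
  S \ del = {pkg_at(p5,portA), truck_at(t2,portA), truck_at(t3,whs2)}
  ∪ add   = {pkg_at(p2,portA), pkg_at(p5,portA), truck_at(t2,portA), truck_at(t3,whs2)}

== RESULT ==
["pkg_at(p2,portA)", "pkg_at(p5,portA)", "truck_at(t2,portA)", "truck_at(t3,whs2)"]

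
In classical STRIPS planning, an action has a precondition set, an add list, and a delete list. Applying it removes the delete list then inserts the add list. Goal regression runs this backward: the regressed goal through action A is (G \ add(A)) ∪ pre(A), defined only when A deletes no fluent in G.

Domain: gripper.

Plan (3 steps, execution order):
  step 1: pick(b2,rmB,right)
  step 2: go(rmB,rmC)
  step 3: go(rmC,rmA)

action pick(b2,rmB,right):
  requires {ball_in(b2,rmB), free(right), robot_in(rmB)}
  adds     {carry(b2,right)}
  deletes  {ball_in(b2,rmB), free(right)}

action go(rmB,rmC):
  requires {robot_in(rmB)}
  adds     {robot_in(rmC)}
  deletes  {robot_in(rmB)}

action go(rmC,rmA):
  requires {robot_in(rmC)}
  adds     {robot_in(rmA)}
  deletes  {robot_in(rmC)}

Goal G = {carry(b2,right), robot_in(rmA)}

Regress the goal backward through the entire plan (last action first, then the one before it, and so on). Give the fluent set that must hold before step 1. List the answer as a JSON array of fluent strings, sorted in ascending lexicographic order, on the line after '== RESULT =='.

Regress step by step:
  through step 3 (go(rmC,rmA)): drop {robot_in(rmA)}, keep {carry(b2,right)}, require {robot_in(rmC)}
    → {carry(b2,right), robot_in(rmC)}
  through step 2 (go(rmB,rmC)): drop {robot_in(rmC)}, keep {carry(b2,right)}, require {robot_in(rmB)}
    → {carry(b2,right), robot_in(rmB)}
  through step 1 (pick(b2,rmB,right)): drop {carry(b2,right)}, keep {robot_in(rmB)}, require {ball_in(b2,rmB), free(right), robot_in(rmB)}
    → {ball_in(b2,rmB), free(right), robot_in(rmB)}

== RESULT ==
["ball_in(b2,rmB)", "free(right)", "robot_in(rmB)"]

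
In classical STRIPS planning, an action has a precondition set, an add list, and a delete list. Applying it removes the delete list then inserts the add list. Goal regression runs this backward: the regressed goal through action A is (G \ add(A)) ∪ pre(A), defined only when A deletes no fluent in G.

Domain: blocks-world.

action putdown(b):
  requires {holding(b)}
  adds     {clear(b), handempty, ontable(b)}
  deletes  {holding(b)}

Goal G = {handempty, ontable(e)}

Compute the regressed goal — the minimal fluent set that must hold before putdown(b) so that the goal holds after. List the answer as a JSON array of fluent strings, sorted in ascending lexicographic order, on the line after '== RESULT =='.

Compute (G \ add) ∪ pre:
  G ∩ del = {}  (empty — regression defined)
  G \ add = {handempty, ontable(e)} \ {clear(b), handempty, ontable(b)} = {ontable(e)}
  ∪ pre   = {ontable(e)} ∪ {holding(b)}
          = {holding(b), ontable(e)}

== RESULT ==
["holding(b)", "ontable(e)"]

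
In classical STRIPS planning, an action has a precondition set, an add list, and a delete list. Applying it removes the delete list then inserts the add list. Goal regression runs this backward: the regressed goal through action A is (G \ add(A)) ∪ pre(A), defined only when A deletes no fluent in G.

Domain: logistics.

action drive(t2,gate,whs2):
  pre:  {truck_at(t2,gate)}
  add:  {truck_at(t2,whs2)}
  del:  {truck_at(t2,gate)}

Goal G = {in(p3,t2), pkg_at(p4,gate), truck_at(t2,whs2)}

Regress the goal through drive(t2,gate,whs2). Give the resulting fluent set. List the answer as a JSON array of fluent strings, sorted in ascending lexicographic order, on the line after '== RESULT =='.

Compute (G \ add) ∪ pre:
  G ∩ del = {}  (empty — regression defined)
  G \ add = {in(p3,t2), pkg_at(p4,gate), truck_at(t2,whs2)} \ {truck_at(t2,whs2)} = {in(p3,t2), pkg_at(p4,gate)}
  ∪ pre   = {in(p3,t2), pkg_at(p4,gate)} ∪ {truck_at(t2,gate)}
          = {in(p3,t2), pkg_at(p4,gate), truck_at(t2,gate)}

== RESULT ==
["in(p3,t2)", "pkg_at(p4,gate)", "truck_at(t2,gate)"]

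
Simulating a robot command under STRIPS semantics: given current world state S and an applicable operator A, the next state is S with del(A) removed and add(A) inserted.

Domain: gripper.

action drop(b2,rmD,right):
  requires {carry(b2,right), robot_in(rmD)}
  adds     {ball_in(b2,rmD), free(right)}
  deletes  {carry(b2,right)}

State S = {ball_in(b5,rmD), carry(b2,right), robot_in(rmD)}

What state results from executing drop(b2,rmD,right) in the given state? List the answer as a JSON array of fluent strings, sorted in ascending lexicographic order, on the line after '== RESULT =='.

Progress:
  pre ⊆ S: {carry(b2,right), robot_in(rmD)} ⊆ S  — applicable
  S \ del = {ball_in(b5,rmD), robot_in(rmD)}
  ∪ add   = {ball_in(b2,rmD), ball_in(b5,rmD), free(right), robot_in(rmD)}

== RESULT ==
["ball_in(b2,rmD)", "ball_in(b5,rmD)", "free(right)", "robot_in(rmD)"]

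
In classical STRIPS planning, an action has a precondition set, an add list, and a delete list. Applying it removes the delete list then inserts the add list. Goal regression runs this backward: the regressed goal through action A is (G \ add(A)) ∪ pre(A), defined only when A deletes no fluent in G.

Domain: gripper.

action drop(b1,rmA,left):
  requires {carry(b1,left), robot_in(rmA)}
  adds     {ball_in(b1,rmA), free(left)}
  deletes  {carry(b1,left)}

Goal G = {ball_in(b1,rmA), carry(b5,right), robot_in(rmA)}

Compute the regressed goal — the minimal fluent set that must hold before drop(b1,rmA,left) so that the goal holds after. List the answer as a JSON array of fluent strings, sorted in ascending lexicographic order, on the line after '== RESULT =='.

Regress:
  G ∩ del = {}  (empty — regression defined)
  G \ add = {ball_in(b1,rmA), carry(b5,right), robot_in(rmA)} \ {ball_in(b1,rmA), free(left)} = {carry(b5,right), robot_in(rmA)}
  ∪ pre   = {carry(b5,right), robot_in(rmA)} ∪ {carry(b1,left), robot_in(rmA)}
          = {carry(b1,left), carry(b5,right), robot_in(rmA)}

== RESULT ==
["carry(b1,left)", "carry(b5,right)", "robot_in(rmA)"]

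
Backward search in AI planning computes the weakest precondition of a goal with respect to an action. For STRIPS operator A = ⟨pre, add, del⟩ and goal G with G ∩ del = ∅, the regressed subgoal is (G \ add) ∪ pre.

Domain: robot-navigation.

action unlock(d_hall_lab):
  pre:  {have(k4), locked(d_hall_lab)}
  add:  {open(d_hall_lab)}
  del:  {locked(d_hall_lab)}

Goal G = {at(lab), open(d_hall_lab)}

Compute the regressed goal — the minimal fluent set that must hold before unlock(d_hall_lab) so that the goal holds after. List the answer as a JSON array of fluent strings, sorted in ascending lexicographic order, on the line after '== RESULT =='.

Compute (G \ add) ∪ pre:
  G ∩ del = {}  (empty — regression defined)
  G \ add = {at(lab), open(d_hall_lab)} \ {open(d_hall_lab)} = {at(lab)}
  ∪ pre   = {at(lab)} ∪ {have(k4), locked(d_hall_lab)}
          = {at(lab), have(k4), locked(d_hall_lab)}

== RESULT ==
["at(lab)", "have(k4)", "locked(d_hall_lab)"]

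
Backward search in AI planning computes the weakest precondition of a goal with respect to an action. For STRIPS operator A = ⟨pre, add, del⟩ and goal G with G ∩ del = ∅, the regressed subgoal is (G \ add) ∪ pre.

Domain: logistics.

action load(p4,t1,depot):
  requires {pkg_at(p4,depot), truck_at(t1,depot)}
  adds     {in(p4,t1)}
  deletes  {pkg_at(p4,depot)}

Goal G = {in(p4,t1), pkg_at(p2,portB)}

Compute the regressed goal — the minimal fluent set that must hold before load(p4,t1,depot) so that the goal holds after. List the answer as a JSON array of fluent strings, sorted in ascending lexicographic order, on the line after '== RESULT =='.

Regress:
  G ∩ del = {}  (empty — regression defined)
  G \ add = {in(p4,t1), pkg_at(p2,portB)} \ {in(p4,t1)} = {pkg_at(p2,portB)}
  ∪ pre   = {pkg_at(p2,portB)} ∪ {pkg_at(p4,depot), truck_at(t1,depot)}
          = {pkg_at(p2,portB), pkg_at(p4,depot), truck_at(t1,depot)}

== RESULT ==
["pkg_at(p2,portB)", "pkg_at(p4,depot)", "truck_at(t1,depot)"]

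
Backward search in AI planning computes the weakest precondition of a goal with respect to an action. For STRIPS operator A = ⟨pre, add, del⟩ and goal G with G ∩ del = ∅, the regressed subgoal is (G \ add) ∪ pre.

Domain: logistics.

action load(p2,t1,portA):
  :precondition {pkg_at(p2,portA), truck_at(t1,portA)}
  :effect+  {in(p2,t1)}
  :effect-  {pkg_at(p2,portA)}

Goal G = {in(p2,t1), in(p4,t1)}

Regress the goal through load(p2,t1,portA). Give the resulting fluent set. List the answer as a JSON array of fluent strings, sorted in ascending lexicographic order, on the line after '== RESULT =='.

Regress:
  G ∩ del = {}  (empty — regression defined)
  G \ add = {in(p2,t1), in(p4,t1)} \ {in(p2,t1)} = {in(p4,t1)}
  ∪ pre   = {in(p4,t1)} ∪ {pkg_at(p2,portA), truck_at(t1,portA)}
          = {in(p4,t1), pkg_at(p2,portA), truck_at(t1,portA)}

== RESULT ==
["in(p4,t1)", "pkg_at(p2,portA)", "truck_at(t1,portA)"]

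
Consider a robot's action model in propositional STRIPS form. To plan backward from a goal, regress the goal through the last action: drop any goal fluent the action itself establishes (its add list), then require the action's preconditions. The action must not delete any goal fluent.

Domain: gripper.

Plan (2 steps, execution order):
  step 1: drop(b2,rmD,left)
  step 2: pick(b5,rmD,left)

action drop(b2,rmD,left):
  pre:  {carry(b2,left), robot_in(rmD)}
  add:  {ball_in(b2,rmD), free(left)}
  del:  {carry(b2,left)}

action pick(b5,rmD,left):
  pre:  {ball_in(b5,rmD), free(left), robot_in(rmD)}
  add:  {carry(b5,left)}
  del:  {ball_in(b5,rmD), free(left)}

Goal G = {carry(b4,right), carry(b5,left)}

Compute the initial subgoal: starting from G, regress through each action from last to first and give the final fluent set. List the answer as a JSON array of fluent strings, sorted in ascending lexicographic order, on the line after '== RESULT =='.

Regress step by step:
  through step 2 (pick(b5,rmD,left)): drop {carry(b5,left)}, keep {carry(b4,right)}, require {ball_in(b5,rmD), free(left), robot_in(rmD)}
    → {ball_in(b5,rmD), carry(b4,right), free(left), robot_in(rmD)}
  through step 1 (drop(b2,rmD,left)): drop {free(left)}, keep {ball_in(b5,rmD), carry(b4,right), robot_in(rmD)}, require {carry(b2,left), robot_in(rmD)}
    → {ball_in(b5,rmD), carry(b2,left), carry(b4,right), robot_in(rmD)}

== RESULT ==
["ball_in(b5,rmD)", "carry(b2,left)", "carry(b4,right)", "robot_in(rmD)"]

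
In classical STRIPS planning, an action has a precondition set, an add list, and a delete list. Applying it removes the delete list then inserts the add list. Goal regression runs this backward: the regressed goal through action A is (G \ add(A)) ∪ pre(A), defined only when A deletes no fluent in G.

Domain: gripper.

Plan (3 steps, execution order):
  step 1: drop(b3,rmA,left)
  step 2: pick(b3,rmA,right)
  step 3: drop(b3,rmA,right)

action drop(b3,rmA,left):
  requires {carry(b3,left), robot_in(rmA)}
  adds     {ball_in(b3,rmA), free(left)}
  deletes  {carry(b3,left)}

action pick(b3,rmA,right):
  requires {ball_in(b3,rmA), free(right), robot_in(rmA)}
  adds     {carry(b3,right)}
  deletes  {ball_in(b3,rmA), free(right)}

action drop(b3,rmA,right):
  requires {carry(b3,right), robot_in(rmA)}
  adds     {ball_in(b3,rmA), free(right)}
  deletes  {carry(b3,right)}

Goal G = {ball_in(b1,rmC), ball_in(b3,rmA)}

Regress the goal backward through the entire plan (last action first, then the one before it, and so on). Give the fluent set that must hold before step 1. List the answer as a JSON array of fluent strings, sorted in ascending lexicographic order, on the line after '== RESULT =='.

Work backward from the goal:
  through step 3 (drop(b3,rmA,right)): drop {ball_in(b3,rmA)}, keep {ball_in(b1,rmC)}, require {carry(b3,right), robot_in(rmA)}
    → {ball_in(b1,rmC), carry(b3,right), robot_in(rmA)}
  through step 2 (pick(b3,rmA,right)): drop {carry(b3,right)}, keep {ball_in(b1,rmC), robot_in(rmA)}, require {ball_in(b3,rmA), free(right), robot_in(rmA)}
    → {ball_in(b1,rmC), ball_in(b3,rmA), free(right), robot_in(rmA)}
  through step 1 (drop(b3,rmA,left)): drop {ball_in(b3,rmA)}, keep {ball_in(b1,rmC), free(right), robot_in(rmA)}, require {carry(b3,left), robot_in(rmA)}
    → {ball_in(b1,rmC), carry(b3,left), free(right), robot_in(rmA)}

== RESULT ==
["ball_in(b1,rmC)", "carry(b3,left)", "free(right)", "robot_in(rmA)"]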